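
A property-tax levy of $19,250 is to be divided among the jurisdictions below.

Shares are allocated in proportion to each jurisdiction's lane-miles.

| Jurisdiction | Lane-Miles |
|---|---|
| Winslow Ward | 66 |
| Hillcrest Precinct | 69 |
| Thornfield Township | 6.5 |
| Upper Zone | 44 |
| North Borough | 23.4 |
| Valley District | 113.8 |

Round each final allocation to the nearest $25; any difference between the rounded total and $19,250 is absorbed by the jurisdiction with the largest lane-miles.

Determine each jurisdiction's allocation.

Winslow Ward: $3,925 · Hillcrest Precinct: $4,125 · Thornfield Township: $400 · Upper Zone: $2,625 · North Borough: $1,400 · Valley District: $6,775

Sum of lane-miles: 66 + 69 + 6.5 + 44 + 23.4 + 113.8 = 322.7.
Proportional shares: Winslow Ward 3,937.09; Hillcrest Precinct 4,116.05; Thornfield Township 387.74; Upper Zone 2,624.73; North Borough 1,395.88; Valley District 6,788.50.
Rounded to nearest $25: Winslow Ward $3,925; Hillcrest Precinct $4,125; Thornfield Township $400; Upper Zone $2,625; North Borough $1,400; Valley District $6,800. Sum = $19,275.
Difference $19,250 − $19,275 = −$25 applied to largest lane-miles (Valley District): Valley District becomes $6,775.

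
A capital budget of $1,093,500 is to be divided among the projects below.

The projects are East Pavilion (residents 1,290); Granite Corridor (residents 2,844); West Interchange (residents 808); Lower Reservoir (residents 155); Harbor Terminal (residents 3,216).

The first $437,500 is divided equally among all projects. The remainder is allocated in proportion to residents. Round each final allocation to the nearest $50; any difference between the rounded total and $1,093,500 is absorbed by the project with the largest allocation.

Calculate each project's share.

Equal tier: $437,500 ÷ 5 = $87,500 apiece.
Remainder $656,000 by residents (total 8,313): East Pavilion 101,797.19 → $101,800; Granite Corridor 224,427.28 → $224,450; West Interchange 63,761.34 → $63,750; Lower Reservoir 12,231.44 → $12,250; Harbor Terminal 253,782.75 → $253,800.
Rounding difference −$50 on remainder applied to Harbor Terminal.
Totals: East Pavilion $87,500 + $101,800 = $189,300; Granite Corridor $87,500 + $224,450 = $311,950; West Interchange $87,500 + $63,750 = $151,250; Lower Reservoir $87,500 + $12,250 = $99,750; Harbor Terminal $87,500 + $253,750 = $341,250.

East Pavilion: $189,300 | Granite Corridor: $311,950 | West Interchange: $151,250 | Lower Reservoir: $99,750 | Harbor Terminal: $341,250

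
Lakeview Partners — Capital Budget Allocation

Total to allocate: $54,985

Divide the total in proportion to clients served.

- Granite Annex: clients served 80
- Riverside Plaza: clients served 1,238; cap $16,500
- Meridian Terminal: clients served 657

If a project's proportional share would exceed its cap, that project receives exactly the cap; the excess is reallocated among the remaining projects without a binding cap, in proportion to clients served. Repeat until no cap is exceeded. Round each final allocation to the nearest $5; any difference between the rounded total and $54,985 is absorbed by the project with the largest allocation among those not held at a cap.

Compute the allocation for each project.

Granite Annex: $4,175 | Riverside Plaza: $16,500 | Meridian Terminal: $34,310

Clients served total: 1,975.
Unconstrained shares: Granite Annex 2,227.24; Riverside Plaza 34,466.55; Meridian Terminal 18,291.21.
Capped: Riverside Plaza ($16,500); remaining pool $38,485 reallocated over remaining clients served 737.
Shares after redistribution: Granite Annex 4,177.48 → $4,175; Meridian Terminal 34,307.52 → $34,310.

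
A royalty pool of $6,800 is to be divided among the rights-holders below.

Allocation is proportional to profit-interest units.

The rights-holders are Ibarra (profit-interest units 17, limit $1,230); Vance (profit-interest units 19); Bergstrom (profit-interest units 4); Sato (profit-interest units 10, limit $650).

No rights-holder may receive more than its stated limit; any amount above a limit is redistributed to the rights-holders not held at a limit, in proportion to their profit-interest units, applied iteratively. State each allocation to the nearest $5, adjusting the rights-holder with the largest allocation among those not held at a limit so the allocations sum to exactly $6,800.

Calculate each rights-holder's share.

Ibarra: $1,230; Vance: $4,065; Bergstrom: $855; Sato: $650

Profit-interest units total: 50.
Pro-rata shares before constraints: Ibarra 2,312.00; Vance 2,584.00; Bergstrom 544.00; Sato 1,360.00.
Held at cap: Ibarra ($1,230), Sato ($650); remaining pool $4,920 reallocated over remaining profit-interest units 23.
Remaining shares: Vance 4,064.35 → $4,065; Bergstrom 855.65 → $855.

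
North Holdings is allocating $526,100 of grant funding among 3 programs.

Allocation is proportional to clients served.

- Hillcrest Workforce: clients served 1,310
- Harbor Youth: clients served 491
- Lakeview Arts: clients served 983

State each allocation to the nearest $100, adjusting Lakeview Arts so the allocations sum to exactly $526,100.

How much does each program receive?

Hillcrest Workforce: $247,600 · Harbor Youth: $92,800 · Lakeview Arts: $185,700

Combined clients served = 2,784.
Raw shares: Hillcrest Workforce 1,310/2,784 × $526,100 = 247,554.24; Harbor Youth 491/2,784 × $526,100 = 92,785.60; Lakeview Arts 983/2,784 × $526,100 = 185,760.17.
After rounding ($100): Hillcrest Workforce $247,600; Harbor Youth $92,800; Lakeview Arts $185,800. Sum = $526,200.
Difference $526,100 − $526,200 = −$100 applied to Lakeview Arts: Lakeview Arts becomes $185,700.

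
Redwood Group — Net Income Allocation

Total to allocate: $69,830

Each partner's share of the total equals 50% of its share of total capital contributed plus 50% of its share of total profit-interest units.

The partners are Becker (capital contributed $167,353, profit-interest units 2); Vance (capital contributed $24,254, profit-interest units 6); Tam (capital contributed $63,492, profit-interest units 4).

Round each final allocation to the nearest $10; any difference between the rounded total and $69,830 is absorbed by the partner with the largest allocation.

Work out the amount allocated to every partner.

Capital contributed total 255,099; profit-interest units total 12.
Blended shares (50% capital contributed + 50% profit-interest units): Becker 0.4113; Vance 0.2975; Tam 0.2911.
Raw shares: Becker 28,724.51; Vance 20,777.11; Tam 20,328.38.
After rounding ($10): Becker $28,720; Vance $20,780; Tam $20,330. Sum = $69,830.
Sum already equals the total — no adjustment.

Becker: $28,720 · Vance: $20,780 · Tam: $20,330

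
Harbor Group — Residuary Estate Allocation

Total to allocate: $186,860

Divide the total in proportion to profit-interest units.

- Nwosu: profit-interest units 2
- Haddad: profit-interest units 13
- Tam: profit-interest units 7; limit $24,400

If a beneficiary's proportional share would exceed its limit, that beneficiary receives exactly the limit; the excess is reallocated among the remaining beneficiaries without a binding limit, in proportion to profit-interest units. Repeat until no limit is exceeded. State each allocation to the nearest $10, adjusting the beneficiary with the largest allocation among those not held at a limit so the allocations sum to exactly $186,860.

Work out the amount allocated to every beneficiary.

Combined profit-interest units = 22.
Pro-rata shares before constraints: Nwosu 16,987.27; Haddad 110,417.27; Tam 59,455.45.
Cap binds for Tam ($24,400); residual $162,460 reallocated over remaining profit-interest units 15.
Remaining shares: Nwosu 21,661.33 → $21,660; Haddad 140,798.67 → $140,800.

Nwosu: $21,660 | Haddad: $140,800 | Tam: $24,400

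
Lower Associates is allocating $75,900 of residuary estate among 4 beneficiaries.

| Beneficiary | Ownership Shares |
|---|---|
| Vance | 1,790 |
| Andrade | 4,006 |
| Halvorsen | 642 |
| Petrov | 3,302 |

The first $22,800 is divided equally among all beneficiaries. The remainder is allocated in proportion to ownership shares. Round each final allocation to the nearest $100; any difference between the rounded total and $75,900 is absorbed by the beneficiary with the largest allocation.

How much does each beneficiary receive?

Equal tier: $22,800 ÷ 4 = $5,700 apiece.
Remainder $53,100 by ownership shares (total 9,740): Vance 9,758.62 → $9,800; Andrade 21,839.69 → $21,800; Halvorsen 3,500.02 → $3,500; Petrov 18,001.66 → $18,000.
Totals: Vance $5,700 + $9,800 = $15,500; Andrade $5,700 + $21,800 = $27,500; Halvorsen $5,700 + $3,500 = $9,200; Petrov $5,700 + $18,000 = $23,700.

Vance: $15,500 · Andrade: $27,500 · Halvorsen: $9,200 · Petrov: $23,700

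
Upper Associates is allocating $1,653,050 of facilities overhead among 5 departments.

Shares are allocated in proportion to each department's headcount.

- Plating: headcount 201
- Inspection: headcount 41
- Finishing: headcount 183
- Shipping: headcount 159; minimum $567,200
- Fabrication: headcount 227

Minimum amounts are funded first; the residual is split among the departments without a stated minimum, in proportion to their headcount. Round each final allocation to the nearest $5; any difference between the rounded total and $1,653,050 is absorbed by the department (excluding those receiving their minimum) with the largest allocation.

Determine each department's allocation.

Plating: $334,750 | Inspection: $68,280 | Finishing: $304,770 | Shipping: $567,200 | Fabrication: $378,050

Minimums first: Shipping $567,200. Remaining pool $1,085,850.
Remaining pool split over remaining headcount 652: Plating 334,748.24 → $334,750; Inspection 68,281.98 → $68,280; Finishing 304,770.78 → $304,770; Fabrication 378,049.00 → $378,050.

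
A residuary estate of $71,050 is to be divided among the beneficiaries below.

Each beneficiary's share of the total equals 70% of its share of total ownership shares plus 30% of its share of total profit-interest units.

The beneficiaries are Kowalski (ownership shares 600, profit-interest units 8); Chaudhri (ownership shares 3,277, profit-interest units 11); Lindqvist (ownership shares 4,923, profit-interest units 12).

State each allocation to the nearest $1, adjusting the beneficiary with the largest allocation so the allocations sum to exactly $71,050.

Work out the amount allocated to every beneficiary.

Ownership shares total 8,800; profit-interest units total 31.
Composite weights (70% ownership shares + 30% profit-interest units): Kowalski 0.1251; Chaudhri 0.3671; Lindqvist 0.5077.
Pro-rata amounts: Kowalski 8,891.67; Chaudhri 26,084.02; Lindqvist 36,074.31.
Rounded to nearest $1: Kowalski $8,892; Chaudhri $26,084; Lindqvist $36,074. Sum = $71,050.
Sum already equals the total — no adjustment.

Kowalski: $8,892; Chaudhri: $26,084; Lindqvist: $36,074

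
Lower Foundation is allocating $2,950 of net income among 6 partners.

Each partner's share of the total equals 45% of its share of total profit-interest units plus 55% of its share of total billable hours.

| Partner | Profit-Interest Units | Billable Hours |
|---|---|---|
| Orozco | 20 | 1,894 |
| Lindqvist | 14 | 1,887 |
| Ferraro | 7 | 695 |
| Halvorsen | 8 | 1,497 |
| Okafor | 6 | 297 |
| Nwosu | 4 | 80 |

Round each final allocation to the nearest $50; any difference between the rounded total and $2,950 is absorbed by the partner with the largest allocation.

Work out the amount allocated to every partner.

Orozco: $950; Lindqvist: $800; Ferraro: $350; Halvorsen: $550; Okafor: $200; Nwosu: $100

Profit-interest units total 59; billable hours total 6,350.
Combined weights (45% profit-interest units + 55% billable hours): Orozco 0.3166; Lindqvist 0.2702; Ferraro 0.1136; Halvorsen 0.1907; Okafor 0.0715; Nwosu 0.0374.
Proportional shares: Orozco 933.94; Lindqvist 797.15; Ferraro 335.08; Halvorsen 562.50; Okafor 210.89; Nwosu 110.44.
Rounded to nearest $50: Orozco $950; Lindqvist $800; Ferraro $350; Halvorsen $550; Okafor $200; Nwosu $100. Sum = $2,950.
No rounding difference to absorb.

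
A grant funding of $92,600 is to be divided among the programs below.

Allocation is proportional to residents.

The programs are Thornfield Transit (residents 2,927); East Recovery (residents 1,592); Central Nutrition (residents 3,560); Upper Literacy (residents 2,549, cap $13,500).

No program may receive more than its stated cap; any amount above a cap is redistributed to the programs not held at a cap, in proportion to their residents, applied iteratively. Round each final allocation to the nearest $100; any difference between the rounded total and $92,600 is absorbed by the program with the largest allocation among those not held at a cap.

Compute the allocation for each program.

Sum of residents: 10,628.
Pro-rata shares before constraints: Thornfield Transit 25,502.47; East Recovery 13,870.83; Central Nutrition 31,017.69; Upper Literacy 22,209.01.
Cap binds for Upper Literacy ($13,500); remaining pool $79,100 reallocated over remaining residents 8,079.
Remaining shares: Thornfield Transit 28,657.72 → $28,700; East Recovery 15,586.98 → $15,600; Central Nutrition 34,855.30 → $34,900.
Rounding difference −$100 applied to Central Nutrition → $34,800.

Thornfield Transit: $28,700; East Recovery: $15,600; Central Nutrition: $34,800; Upper Literacy: $13,500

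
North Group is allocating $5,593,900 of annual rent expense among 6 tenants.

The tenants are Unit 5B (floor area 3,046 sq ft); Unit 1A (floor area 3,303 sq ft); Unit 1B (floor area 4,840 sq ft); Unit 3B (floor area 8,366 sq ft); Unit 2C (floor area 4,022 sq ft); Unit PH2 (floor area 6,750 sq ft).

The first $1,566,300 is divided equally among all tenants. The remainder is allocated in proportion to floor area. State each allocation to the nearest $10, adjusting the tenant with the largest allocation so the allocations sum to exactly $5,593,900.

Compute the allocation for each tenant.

First tranche $1,566,300 split equally: $261,050 each.
Remainder $4,027,600 by floor area (total 30,327): Unit 5B 404,526.32 → $404,530; Unit 1A 438,657.39 → $438,660; Unit 1B 642,779.83 → $642,780; Unit 3B 1,111,052.91 → $1,111,050; Unit 2C 534,144.73 → $534,140; Unit PH2 896,438.82 → $896,440.
Totals: Unit 5B $261,050 + $404,530 = $665,580; Unit 1A $261,050 + $438,660 = $699,710; Unit 1B $261,050 + $642,780 = $903,830; Unit 3B $261,050 + $1,111,050 = $1,372,100; Unit 2C $261,050 + $534,140 = $795,190; Unit PH2 $261,050 + $896,440 = $1,157,490.

Unit 5B: $665,580 | Unit 1A: $699,710 | Unit 1B: $903,830 | Unit 3B: $1,372,100 | Unit 2C: $795,190 | Unit PH2: $1,157,490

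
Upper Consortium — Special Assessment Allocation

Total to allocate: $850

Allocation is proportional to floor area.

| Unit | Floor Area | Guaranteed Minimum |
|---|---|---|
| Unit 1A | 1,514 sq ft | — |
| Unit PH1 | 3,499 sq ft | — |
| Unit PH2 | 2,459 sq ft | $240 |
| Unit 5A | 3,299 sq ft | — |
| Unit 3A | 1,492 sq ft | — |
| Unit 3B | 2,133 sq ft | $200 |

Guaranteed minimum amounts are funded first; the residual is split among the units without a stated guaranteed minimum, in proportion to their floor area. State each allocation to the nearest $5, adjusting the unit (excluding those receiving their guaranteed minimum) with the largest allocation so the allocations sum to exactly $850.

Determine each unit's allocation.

Unit 1A: $65 · Unit PH1: $145 · Unit PH2: $240 · Unit 5A: $140 · Unit 3A: $60 · Unit 3B: $200

Fund the minimums — Unit PH2 $240; Unit 3B $200. Remaining pool $410.
Remaining pool split over remaining floor area 9,804: Unit 1A 63.31 → $65; Unit PH1 146.33 → $145; Unit 5A 137.96 → $140; Unit 3A 62.39 → $60.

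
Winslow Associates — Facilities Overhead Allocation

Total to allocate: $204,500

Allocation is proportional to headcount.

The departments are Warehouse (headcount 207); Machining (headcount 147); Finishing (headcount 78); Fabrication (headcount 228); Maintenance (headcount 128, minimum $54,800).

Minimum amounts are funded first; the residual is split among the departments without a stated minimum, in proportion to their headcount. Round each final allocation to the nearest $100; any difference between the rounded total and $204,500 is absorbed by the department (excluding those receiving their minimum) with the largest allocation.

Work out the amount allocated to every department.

Guaranteed amounts: Maintenance $54,800. Balance $149,700.
Balance split over remaining headcount 660: Warehouse 46,951.36 → $47,000; Machining 33,342.27 → $33,300; Finishing 17,691.82 → $17,700; Fabrication 51,714.55 → $51,700.

Warehouse: $47,000 | Machining: $33,300 | Finishing: $17,700 | Fabrication: $51,700 | Maintenance: $54,800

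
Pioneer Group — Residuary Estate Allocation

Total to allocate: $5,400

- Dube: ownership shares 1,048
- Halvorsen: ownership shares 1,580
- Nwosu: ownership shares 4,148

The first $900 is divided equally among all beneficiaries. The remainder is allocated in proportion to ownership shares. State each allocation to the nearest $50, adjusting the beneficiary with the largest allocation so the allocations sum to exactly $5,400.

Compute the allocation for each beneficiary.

Dube: $1,000 · Halvorsen: $1,350 · Nwosu: $3,050

First tranche $900 split equally: $300 each.
Remainder $4,500 by ownership shares (total 6,776): Dube 695.99 → $700; Halvorsen 1,049.29 → $1,050; Nwosu 2,754.72 → $2,750.
Totals: Dube $300 + $700 = $1,000; Halvorsen $300 + $1,050 = $1,350; Nwosu $300 + $2,750 = $3,050.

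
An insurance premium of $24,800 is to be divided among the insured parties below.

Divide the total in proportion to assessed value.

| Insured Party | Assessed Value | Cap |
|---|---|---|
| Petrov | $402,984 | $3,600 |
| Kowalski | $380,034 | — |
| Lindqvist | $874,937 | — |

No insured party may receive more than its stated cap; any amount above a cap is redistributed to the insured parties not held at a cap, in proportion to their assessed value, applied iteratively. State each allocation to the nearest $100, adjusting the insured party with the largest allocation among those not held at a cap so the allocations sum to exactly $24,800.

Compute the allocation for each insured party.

Petrov: $3,600 | Kowalski: $6,400 | Lindqvist: $14,800

Sum of assessed value: 1,657,955.
Proportional shares (ignoring caps): Petrov 6,027.91; Kowalski 5,684.62; Lindqvist 13,087.47.
Cap binds for Petrov ($3,600); balance $21,200 reallocated over remaining assessed value 1,254,971.
Redistributed shares: Kowalski 6,419.85 → $6,400; Lindqvist 14,780.15 → $14,800.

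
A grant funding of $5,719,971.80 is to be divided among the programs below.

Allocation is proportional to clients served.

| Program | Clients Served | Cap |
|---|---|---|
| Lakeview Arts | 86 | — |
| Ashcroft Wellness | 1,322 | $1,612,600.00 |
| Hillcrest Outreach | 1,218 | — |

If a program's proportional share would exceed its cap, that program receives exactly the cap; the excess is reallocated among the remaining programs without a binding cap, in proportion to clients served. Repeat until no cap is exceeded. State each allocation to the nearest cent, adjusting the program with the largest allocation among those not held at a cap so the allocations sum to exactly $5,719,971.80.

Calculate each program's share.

Sum of clients served: 2,626.
Unconstrained shares: Lakeview Arts 187,325.8091; Ashcroft Wellness 2,879,589.7637; Hillcrest Outreach 2,653,056.2271.
Capped: Ashcroft Wellness ($1,612,600.00); balance $4,107,371.80 reallocated over remaining clients served 1,304.
Redistributed shares: Lakeview Arts 270,884.9500 → $270,884.95; Hillcrest Outreach 3,836,486.8500 → $3,836,486.85.

Lakeview Arts: $270,884.95; Ashcroft Wellness: $1,612,600.00; Hillcrest Outreach: $3,836,486.85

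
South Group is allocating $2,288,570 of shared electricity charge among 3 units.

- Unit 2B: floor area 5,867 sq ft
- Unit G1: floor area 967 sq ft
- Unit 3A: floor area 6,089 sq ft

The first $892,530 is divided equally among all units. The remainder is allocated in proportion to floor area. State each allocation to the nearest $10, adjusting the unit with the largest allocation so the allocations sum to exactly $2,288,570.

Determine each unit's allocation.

Unit 2B: $931,310 | Unit G1: $401,970 | Unit 3A: $955,290

$892,530 shared equally gives $297,510 per unit.
Remainder $1,396,040 by floor area (total 12,923): Unit 2B 633,797.62 → $633,800; Unit G1 104,462.64 → $104,460; Unit 3A 657,779.74 → $657,780.
Totals: Unit 2B $297,510 + $633,800 = $931,310; Unit G1 $297,510 + $104,460 = $401,970; Unit 3A $297,510 + $657,780 = $955,290.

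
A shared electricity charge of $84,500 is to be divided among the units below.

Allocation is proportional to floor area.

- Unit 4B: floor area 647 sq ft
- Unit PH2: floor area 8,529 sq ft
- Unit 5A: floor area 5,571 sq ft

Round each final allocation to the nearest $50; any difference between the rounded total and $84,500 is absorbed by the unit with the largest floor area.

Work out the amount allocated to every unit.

Combined floor area = 14,747.
Proportional shares: Unit 4B 647/14,747 × $84,500 = 3,707.30; Unit PH2 8,529/14,747 × $84,500 = 48,870.99; Unit 5A 5,571/14,747 × $84,500 = 31,921.71.
At nearest $50: Unit 4B $3,700; Unit PH2 $48,850; Unit 5A $31,900. Sum = $84,450.
Difference $84,500 − $84,450 = +$50 applied to largest floor area (Unit PH2): Unit PH2 becomes $48,900.

Unit 4B: $3,700 | Unit PH2: $48,900 | Unit 5A: $31,900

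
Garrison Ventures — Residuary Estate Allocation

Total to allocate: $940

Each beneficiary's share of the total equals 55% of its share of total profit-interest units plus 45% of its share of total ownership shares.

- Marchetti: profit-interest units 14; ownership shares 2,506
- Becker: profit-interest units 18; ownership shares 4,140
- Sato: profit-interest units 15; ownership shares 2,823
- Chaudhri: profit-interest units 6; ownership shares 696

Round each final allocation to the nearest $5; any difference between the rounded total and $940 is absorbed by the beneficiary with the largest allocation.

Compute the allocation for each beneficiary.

Profit-interest units total 53; ownership shares total 10,165.
Composite weights (55% profit-interest units + 45% ownership shares): Marchetti 0.2562; Becker 0.3701; Sato 0.2806; Chaudhri 0.0931.
Unrounded shares: Marchetti 240.85; Becker 347.86; Sato 263.80; Chaudhri 87.49.
Rounded to nearest $5: Marchetti $240; Becker $350; Sato $265; Chaudhri $85. Sum = $940.
Sum already equals the total — no adjustment.

Marchetti: $240 | Becker: $350 | Sato: $265 | Chaudhri: $85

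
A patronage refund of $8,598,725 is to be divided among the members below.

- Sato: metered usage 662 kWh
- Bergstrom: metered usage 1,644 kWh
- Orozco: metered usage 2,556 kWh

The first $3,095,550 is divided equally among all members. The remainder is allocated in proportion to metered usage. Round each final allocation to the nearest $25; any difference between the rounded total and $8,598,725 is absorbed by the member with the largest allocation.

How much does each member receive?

$3,095,550 shared equally gives $1,031,850 per member.
Remainder $5,503,175 by metered usage (total 4,862): Sato 749,301.08 → $749,300; Bergstrom 1,860,802.08 → $1,860,800; Orozco 2,893,071.84 → $2,893,075.
Totals: Sato $1,031,850 + $749,300 = $1,781,150; Bergstrom $1,031,850 + $1,860,800 = $2,892,650; Orozco $1,031,850 + $2,893,075 = $3,924,925.

Sato: $1,781,150 | Bergstrom: $2,892,650 | Orozco: $3,924,925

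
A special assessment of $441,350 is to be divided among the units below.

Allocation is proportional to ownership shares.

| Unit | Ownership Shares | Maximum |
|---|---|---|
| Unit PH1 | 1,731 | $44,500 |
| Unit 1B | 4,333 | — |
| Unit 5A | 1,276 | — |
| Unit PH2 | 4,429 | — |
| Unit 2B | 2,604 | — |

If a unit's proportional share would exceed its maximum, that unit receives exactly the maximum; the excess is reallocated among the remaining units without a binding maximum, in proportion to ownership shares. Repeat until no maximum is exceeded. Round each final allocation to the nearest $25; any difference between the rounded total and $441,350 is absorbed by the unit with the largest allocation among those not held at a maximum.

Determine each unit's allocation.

Unit PH1: $44,500 | Unit 1B: $136,025 | Unit 5A: $40,050 | Unit PH2: $139,025 | Unit 2B: $81,750

Combined ownership shares = 14,373.
Pro-rata shares before constraints: Unit PH1 53,153.61; Unit 1B 133,052.92; Unit 5A 39,181.98; Unit PH2 136,000.78; Unit 2B 79,960.72.
Capped: Unit PH1 ($44,500); balance $396,850 reallocated over remaining ownership shares 12,642.
Shares after redistribution: Unit 1B 136,018.91 → $136,025; Unit 5A 40,055.42 → $40,050; Unit PH2 139,032.48 → $139,025; Unit 2B 81,743.19 → $81,750.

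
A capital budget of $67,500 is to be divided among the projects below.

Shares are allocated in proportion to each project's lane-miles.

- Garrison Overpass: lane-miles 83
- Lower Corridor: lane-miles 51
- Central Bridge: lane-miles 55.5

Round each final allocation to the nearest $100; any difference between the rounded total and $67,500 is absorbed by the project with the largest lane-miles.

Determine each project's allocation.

Garrison Overpass: $29,500; Lower Corridor: $18,200; Central Bridge: $19,800

Total lane-miles = 189.5.
Unrounded shares: Garrison Overpass 83/189.5 × $67,500 = 29,564.64; Lower Corridor 51/189.5 × $67,500 = 18,166.23; Central Bridge 55.5/189.5 × $67,500 = 19,769.13.
After rounding ($100): Garrison Overpass $29,600; Lower Corridor $18,200; Central Bridge $19,800. Sum = $67,600.
Difference $67,500 − $67,600 = −$100 applied to largest lane-miles (Garrison Overpass): Garrison Overpass becomes $29,500.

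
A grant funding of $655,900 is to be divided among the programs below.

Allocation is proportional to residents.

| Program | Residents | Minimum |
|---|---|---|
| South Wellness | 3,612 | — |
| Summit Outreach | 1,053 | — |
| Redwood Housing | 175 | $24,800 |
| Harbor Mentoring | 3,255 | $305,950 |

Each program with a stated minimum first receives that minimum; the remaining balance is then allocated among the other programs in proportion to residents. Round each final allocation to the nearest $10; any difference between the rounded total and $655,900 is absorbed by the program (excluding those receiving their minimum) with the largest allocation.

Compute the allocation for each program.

South Wellness: $251,760 | Summit Outreach: $73,390 | Redwood Housing: $24,800 | Harbor Mentoring: $305,950

Guaranteed amounts: Redwood Housing $24,800; Harbor Mentoring $305,950. Remaining pool $325,150.
Remaining pool split over remaining residents 4,665: South Wellness 251,756.01 → $251,760; Summit Outreach 73,393.99 → $73,390.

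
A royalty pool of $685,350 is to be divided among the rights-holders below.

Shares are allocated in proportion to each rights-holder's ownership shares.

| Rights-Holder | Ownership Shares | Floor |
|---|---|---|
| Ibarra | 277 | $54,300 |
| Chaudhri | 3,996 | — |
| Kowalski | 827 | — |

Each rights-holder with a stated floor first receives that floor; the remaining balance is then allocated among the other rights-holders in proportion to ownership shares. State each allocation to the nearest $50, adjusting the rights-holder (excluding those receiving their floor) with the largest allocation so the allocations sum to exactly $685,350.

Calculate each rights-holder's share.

Ibarra: $54,300 · Chaudhri: $522,850 · Kowalski: $108,200

Guaranteed amounts: Ibarra $54,300. Balance $631,050.
Balance split over remaining ownership shares 4,823: Chaudhri 522,843.83 → $522,850; Kowalski 108,206.17 → $108,200.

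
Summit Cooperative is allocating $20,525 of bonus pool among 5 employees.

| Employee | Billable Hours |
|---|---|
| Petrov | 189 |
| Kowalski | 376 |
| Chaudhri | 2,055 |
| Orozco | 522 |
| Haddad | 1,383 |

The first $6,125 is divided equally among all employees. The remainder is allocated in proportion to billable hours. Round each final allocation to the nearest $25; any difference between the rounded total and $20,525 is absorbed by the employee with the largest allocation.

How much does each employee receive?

Petrov: $1,825 | Kowalski: $2,425 | Chaudhri: $7,775 | Orozco: $2,875 | Haddad: $5,625

Equal tier: $6,125 ÷ 5 = $1,225 apiece.
Remainder $14,400 by billable hours (total 4,525): Petrov 601.46 → $600; Kowalski 1,196.55 → $1,200; Chaudhri 6,539.67 → $6,550; Orozco 1,661.17 → $1,650; Haddad 4,401.15 → $4,400.
Totals: Petrov $1,225 + $600 = $1,825; Kowalski $1,225 + $1,200 = $2,425; Chaudhri $1,225 + $6,550 = $7,775; Orozco $1,225 + $1,650 = $2,875; Haddad $1,225 + $4,400 = $5,625.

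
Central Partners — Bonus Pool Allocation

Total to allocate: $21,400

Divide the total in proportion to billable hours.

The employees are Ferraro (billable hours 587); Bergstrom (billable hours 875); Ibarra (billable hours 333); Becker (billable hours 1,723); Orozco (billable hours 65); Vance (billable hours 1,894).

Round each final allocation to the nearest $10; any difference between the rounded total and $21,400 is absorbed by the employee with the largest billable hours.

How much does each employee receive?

Billable hours total: 587 + 875 + 333 + 1,723 + 65 + 1,894 = 5,477.
Unrounded shares: Ferraro 2,293.55; Bergstrom 3,418.84; Ibarra 1,301.11; Becker 6,732.19; Orozco 253.97; Vance 7,400.33.
After rounding ($10): Ferraro $2,290; Bergstrom $3,420; Ibarra $1,300; Becker $6,730; Orozco $250; Vance $7,400. Sum = $21,390.
Difference $21,400 − $21,390 = +$10 applied to largest billable hours (Vance): Vance becomes $7,410.

Ferraro: $2,290; Bergstrom: $3,420; Ibarra: $1,300; Becker: $6,730; Orozco: $250; Vance: $7,410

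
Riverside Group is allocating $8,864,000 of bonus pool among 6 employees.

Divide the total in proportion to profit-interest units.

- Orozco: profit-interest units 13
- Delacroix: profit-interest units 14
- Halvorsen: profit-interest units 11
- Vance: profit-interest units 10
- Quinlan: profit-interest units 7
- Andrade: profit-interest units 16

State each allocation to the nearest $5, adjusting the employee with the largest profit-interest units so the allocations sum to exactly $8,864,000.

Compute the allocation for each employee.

Orozco: $1,622,985; Delacroix: $1,747,830; Halvorsen: $1,373,295; Vance: $1,248,450; Quinlan: $873,915; Andrade: $1,997,525

Total profit-interest units = 71.
Raw shares: Orozco 13/71 × $8,864,000 = 1,622,985.92; Delacroix 14/71 × $8,864,000 = 1,747,830.99; Halvorsen 11/71 × $8,864,000 = 1,373,295.77; Vance 10/71 × $8,864,000 = 1,248,450.70; Quinlan 7/71 × $8,864,000 = 873,915.49; Andrade 16/71 × $8,864,000 = 1,997,521.13.
After rounding ($5): Orozco $1,622,985; Delacroix $1,747,830; Halvorsen $1,373,295; Vance $1,248,450; Quinlan $873,915; Andrade $1,997,520. Sum = $8,863,995.
Difference $8,864,000 − $8,863,995 = +$5 applied to largest profit-interest units (Andrade): Andrade becomes $1,997,525.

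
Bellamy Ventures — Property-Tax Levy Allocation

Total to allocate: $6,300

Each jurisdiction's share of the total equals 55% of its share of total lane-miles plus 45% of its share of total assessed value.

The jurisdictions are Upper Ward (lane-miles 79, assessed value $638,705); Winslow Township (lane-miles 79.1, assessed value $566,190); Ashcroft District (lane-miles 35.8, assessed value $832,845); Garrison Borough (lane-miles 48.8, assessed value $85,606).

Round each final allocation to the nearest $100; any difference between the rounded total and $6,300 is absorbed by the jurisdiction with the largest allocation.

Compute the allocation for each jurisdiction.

Lane-miles total 242.7; assessed value total 2,123,346.
Blended shares (55% lane-miles + 45% assessed value): Upper Ward 0.3144; Winslow Township 0.2992; Ashcroft District 0.2576; Garrison Borough 0.1287.
Unrounded shares: Upper Ward 1,980.65; Winslow Township 1,885.25; Ashcroft District 1,623.09; Garrison Borough 811.01.
After rounding ($100): Upper Ward $2,000; Winslow Township $1,900; Ashcroft District $1,600; Garrison Borough $800. Sum = $6,300.
Rounded total matches; no reconciliation needed.

Upper Ward: $2,000 · Winslow Township: $1,900 · Ashcroft District: $1,600 · Garrison Borough: $800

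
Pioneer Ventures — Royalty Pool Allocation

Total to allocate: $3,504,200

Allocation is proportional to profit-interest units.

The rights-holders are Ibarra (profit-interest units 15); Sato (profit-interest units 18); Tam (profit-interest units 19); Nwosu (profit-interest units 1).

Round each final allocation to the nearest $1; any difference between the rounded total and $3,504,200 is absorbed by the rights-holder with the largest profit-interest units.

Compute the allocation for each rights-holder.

Ibarra: $991,755; Sato: $1,190,106; Tam: $1,256,222; Nwosu: $66,117

Total profit-interest units = 15 + 18 + 19 + 1 = 53.
Unrounded shares: Ibarra 991,754.72; Sato 1,190,105.66; Tam 1,256,222.64; Nwosu 66,116.98.
After rounding ($1): Ibarra $991,755; Sato $1,190,106; Tam $1,256,223; Nwosu $66,117. Sum = $3,504,201.
Difference $3,504,200 − $3,504,201 = −$1 applied to largest profit-interest units (Tam): Tam becomes $1,256,222.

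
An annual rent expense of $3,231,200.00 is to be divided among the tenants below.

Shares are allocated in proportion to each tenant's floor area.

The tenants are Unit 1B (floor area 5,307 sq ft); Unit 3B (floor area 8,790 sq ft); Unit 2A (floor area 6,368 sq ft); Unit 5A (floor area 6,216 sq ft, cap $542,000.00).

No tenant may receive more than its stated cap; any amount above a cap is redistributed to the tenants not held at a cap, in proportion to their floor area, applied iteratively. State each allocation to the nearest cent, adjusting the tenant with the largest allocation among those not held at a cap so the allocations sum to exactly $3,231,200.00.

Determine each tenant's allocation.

Unit 1B: $697,365.47 · Unit 3B: $1,155,048.52 · Unit 2A: $836,786.01 · Unit 5A: $542,000.00

Floor area total: 26,681.
Pro-rata shares before constraints: Unit 1B 642,703.7367; Unit 3B 1,064,512.1247; Unit 2A 771,196.0421; Unit 5A 752,788.0964.
Cap binds for Unit 5A ($542,000.00); residual $2,689,200.00 reallocated over remaining floor area 20,465.
Redistributed shares: Unit 1B 697,365.4728 → $697,365.47; Unit 3B 1,155,048.5219 → $1,155,048.52; Unit 2A 836,786.0054 → $836,786.01.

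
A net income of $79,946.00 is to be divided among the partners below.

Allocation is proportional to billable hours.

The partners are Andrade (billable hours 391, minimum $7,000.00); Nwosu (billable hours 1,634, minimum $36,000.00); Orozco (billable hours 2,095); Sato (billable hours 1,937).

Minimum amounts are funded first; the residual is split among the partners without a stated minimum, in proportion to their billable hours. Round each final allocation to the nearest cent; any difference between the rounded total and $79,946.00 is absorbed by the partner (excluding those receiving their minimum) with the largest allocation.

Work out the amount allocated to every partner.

Minimums first: Andrade $7,000.00; Nwosu $36,000.00. Remaining pool $36,946.00.
Remaining pool split over remaining billable hours 4,032: Orozco 19,196.8924 → $19,196.89; Sato 17,749.1076 → $17,749.11.

Andrade: $7,000.00 · Nwosu: $36,000.00 · Orozco: $19,196.89 · Sato: $17,749.11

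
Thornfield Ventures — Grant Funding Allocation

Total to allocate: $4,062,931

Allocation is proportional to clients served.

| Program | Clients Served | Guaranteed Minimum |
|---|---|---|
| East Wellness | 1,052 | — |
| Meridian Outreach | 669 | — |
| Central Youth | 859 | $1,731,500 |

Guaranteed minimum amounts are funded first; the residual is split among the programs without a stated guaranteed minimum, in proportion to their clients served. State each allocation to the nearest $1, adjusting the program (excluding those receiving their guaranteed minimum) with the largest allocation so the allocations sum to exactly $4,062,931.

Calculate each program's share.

East Wellness: $1,425,140 · Meridian Outreach: $906,291 · Central Youth: $1,731,500

Minimums first: Central Youth $1,731,500. Remaining pool $2,331,431.
Remaining pool split over remaining clients served 1,721: East Wellness 1,425,139.69 → $1,425,140; Meridian Outreach 906,291.31 → $906,291.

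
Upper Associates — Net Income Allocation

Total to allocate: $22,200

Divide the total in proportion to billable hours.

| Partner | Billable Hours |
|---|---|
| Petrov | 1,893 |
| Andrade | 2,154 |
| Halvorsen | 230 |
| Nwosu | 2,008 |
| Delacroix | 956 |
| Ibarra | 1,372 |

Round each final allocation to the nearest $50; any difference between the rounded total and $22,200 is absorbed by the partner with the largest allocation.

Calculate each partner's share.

Petrov: $4,900 · Andrade: $5,500 · Halvorsen: $600 · Nwosu: $5,200 · Delacroix: $2,450 · Ibarra: $3,550

Combined billable hours = 8,613.
Pro-rata amounts: Petrov 1,893/8,613 × $22,200 = 4,879.21; Andrade 2,154/8,613 × $22,200 = 5,551.93; Halvorsen 230/8,613 × $22,200 = 592.82; Nwosu 2,008/8,613 × $22,200 = 5,175.62; Delacroix 956/8,613 × $22,200 = 2,464.09; Ibarra 1,372/8,613 × $22,200 = 3,536.33.
After rounding ($50): Petrov $4,900; Andrade $5,550; Halvorsen $600; Nwosu $5,200; Delacroix $2,450; Ibarra $3,550. Sum = $22,250.
Difference $22,200 − $22,250 = −$50 applied to largest allocation (Andrade): Andrade becomes $5,500.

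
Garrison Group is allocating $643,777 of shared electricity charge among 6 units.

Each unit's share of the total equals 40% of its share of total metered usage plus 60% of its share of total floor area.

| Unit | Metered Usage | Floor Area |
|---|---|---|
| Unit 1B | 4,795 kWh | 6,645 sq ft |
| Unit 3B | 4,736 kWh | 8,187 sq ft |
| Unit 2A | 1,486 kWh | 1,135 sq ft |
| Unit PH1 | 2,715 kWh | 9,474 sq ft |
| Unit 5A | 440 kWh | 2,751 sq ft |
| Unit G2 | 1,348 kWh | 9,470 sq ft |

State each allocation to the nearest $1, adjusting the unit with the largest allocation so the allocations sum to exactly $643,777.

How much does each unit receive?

Unit 1B: $147,712 · Unit 3B: $162,547 · Unit 2A: $36,297 · Unit PH1: $142,214 · Unit 5A: $35,515 · Unit G2: $119,492

Metered usage total 15,520; floor area total 37,662.
Blended shares (40% metered usage + 60% floor area): Unit 1B 0.2294; Unit 3B 0.2525; Unit 2A 0.0564; Unit PH1 0.2209; Unit 5A 0.0552; Unit G2 0.1856.
Pro-rata amounts: Unit 1B 147,711.51; Unit 3B 162,547.52; Unit 2A 36,296.70; Unit PH1 142,214.33; Unit 5A 35,515.17; Unit G2 119,491.78.
At nearest $1: Unit 1B $147,712; Unit 3B $162,548; Unit 2A $36,297; Unit PH1 $142,214; Unit 5A $35,515; Unit G2 $119,492. Sum = $643,778.
Difference $643,777 − $643,778 = −$1 applied to largest allocation (Unit 3B): Unit 3B becomes $162,547.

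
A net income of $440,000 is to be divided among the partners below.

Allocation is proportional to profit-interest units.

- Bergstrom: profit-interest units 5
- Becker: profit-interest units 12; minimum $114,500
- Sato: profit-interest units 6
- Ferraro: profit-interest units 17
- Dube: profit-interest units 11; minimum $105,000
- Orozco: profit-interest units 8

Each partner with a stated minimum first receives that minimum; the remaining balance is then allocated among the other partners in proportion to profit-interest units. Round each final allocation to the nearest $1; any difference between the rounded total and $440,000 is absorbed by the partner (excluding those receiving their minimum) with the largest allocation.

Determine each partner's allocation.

Minimums first: Becker $114,500; Dube $105,000. Remaining pool $220,500.
Remaining pool split over remaining profit-interest units 36: Bergstrom 30,625.00 → $30,625; Sato 36,750.00 → $36,750; Ferraro 104,125.00 → $104,125; Orozco 49,000.00 → $49,000.

Bergstrom: $30,625; Becker: $114,500; Sato: $36,750; Ferraro: $104,125; Dube: $105,000; Orozco: $49,000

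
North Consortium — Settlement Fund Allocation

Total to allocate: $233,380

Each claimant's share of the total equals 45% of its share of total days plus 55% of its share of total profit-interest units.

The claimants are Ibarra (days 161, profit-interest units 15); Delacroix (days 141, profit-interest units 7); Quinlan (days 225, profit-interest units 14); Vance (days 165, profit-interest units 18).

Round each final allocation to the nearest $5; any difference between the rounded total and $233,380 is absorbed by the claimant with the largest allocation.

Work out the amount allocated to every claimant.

Days total 692; profit-interest units total 54.
Composite weights (45% days + 55% profit-interest units): Ibarra 0.2575; Delacroix 0.1630; Quinlan 0.2889; Vance 0.2906.
Raw shares: Ibarra 60,089.35; Delacroix 38,037.92; Quinlan 67,425.26; Vance 67,827.47.
At nearest $5: Ibarra $60,090; Delacroix $38,040; Quinlan $67,425; Vance $67,825. Sum = $233,380.
Sum already equals the total — no adjustment.

Ibarra: $60,090 · Delacroix: $38,040 · Quinlan: $67,425 · Vance: $67,825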